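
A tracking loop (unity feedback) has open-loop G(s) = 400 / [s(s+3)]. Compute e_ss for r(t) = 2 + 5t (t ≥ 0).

One free integrator in G(s): this is a type 1 system. Taking each input component in turn:
  • 2: tracked with zero error.
  • 5t: e_ss = 5/K_v with K_v=400/3 → 0.0375.
Total e_ss = 0.0375.

0.0375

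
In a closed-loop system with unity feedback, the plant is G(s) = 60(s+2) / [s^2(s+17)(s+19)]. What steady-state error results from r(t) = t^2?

The open loop has two poles at the origin → type 2 system.
K_a = lim_{s→0} s^2·G(s) = 60·2 / (17·19) = 120/323.
r(t) = t^2 gives R(s) = 2/s^3.
e_ss = 2/K_a = 2/(120/323) = 323/60.

323/60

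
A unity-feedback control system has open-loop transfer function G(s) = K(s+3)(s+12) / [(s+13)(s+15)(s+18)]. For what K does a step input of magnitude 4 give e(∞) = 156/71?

80

G(s) has no factors of s in the denominator, so the system is type 0.
K_p = lim_{s→0} G(s) = K·3·12 / (13·15·18) = (2/195)·K.
e_ss = 4/(1 + K_p) = 156/71 ⇒ 1 + (2/195)·K = 71/39 ⇒ K = 80.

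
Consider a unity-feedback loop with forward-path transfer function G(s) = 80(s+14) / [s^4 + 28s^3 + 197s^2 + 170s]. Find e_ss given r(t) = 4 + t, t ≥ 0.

17/112

The denominator has no term below 170s — 1 pole at s=0, type 1. By superposition:
  • 4: tracked with zero error.
  • t: e_ss = 1/K_v with K_v=112/17 → 17/112.
Total e_ss = 17/112.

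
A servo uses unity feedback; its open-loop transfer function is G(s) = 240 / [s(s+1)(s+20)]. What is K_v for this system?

12

G(s) has one factor of s in the denominator, so the system is type 1.
K_v = lim_{s→0} s·G(s) = 240 / (1·20) = 12.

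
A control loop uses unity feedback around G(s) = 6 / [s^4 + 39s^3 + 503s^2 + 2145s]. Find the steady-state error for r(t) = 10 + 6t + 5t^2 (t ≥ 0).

infinity

The denominator has no term below 2145s — 1 pole at s=0, type 1. Taking each input component in turn:
  • 10: tracked with zero error.
  • 6t: e_ss = 6/K_v with K_v=2/715 → 2145.
  • 5t^2: a type-1 system cannot track it, e_ss → ∞.
The unbounded component dominates.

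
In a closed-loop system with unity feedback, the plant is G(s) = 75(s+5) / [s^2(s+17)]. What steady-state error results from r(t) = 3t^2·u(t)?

0.272

G(s) has two factors of s in the denominator, so the system is type 2.
K_a = lim_{s→0} s^2·G(s) = 75·5 / (17) = 375/17.
r(t) = 3t^2 gives R(s) = 6/s^3.
e_ss = 6/K_a = 6/(375/17) = 0.272.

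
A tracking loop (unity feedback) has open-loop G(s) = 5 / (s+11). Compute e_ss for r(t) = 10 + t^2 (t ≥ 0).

G(s) has no factors of s in the denominator, so the system is type 0. By superposition:
  • 10: e_ss = 10/(1+K_p) with K_p=5/11 → 6.875.
  • t^2: a type-0 system cannot track it, e_ss → ∞.
The unbounded component dominates.

infinity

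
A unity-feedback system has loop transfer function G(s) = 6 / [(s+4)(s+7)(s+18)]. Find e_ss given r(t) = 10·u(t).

168/17

System type = 0 (no poles at s=0).
K_p = lim_{s→0} G(s) = 6 / (4·7·18) = 1/84.
e_ss = 10/(1 + K_p) = 10/(85/84) = 168/17.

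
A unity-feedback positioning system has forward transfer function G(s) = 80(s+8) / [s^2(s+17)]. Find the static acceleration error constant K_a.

The open loop has two poles at the origin → type 2 system.
K_a = lim_{s→0} s^2·G(s) = 80·8 / (17) = 640/17.

640/17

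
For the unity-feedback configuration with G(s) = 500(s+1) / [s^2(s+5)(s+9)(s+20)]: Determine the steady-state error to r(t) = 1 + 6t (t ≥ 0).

Two free integrators in G(s): this is a type 2 system. By superposition:
  • 1: tracked with zero error.
  • 6t: tracked with zero error.
Total e_ss = 0.

0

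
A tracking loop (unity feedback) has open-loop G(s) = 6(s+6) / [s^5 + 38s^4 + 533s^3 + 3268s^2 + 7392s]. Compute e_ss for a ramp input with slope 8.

4928/3

Lowest-order denominator term is 7392s, so the open loop has 1 pole at the origin → type 1 system.
K_v = lim_{s→0} s·G(s) = 6·6 / 7392 = 3/616.
e_ss = 8/K_v = 8/(3/616) = 4928/3.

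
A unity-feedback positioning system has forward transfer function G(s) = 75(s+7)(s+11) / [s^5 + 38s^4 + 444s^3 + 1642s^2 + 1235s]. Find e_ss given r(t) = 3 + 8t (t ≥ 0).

Factoring s from the denominator leaves a polynomial with constant term 1235, so the system is type 1. By superposition:
  • 3: tracked with zero error.
  • 8t: e_ss = 8/K_v with K_v=1155/247 → 1976/1155.
Total e_ss = 1976/1155.

1976/1155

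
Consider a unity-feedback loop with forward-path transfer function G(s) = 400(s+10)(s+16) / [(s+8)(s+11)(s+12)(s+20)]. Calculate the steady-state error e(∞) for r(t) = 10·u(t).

No free integrators in G(s): this is a type 0 system.
K_p = lim_{s→0} G(s) = 400·10·16 / (8·11·12·20) = 100/33.
e_ss = 10/(1 + K_p) = 10/(133/33) = 330/133.

330/133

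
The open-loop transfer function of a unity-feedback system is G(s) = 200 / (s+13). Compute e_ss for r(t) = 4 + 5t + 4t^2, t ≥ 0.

No free integrators in G(s): this is a type 0 system. By superposition:
  • 4: e_ss = 4/(1+K_p) with K_p=200/13 → 52/213.
  • 5t: a type-0 system cannot track it, e_ss → ∞.
  • 4t^2: a type-0 system cannot track it, e_ss → ∞.
The unbounded component dominates.

infinity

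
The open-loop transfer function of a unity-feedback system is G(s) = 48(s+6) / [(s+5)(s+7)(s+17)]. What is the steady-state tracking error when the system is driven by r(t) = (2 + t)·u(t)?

infinity

System type = 0 (no poles at s=0). Taking each input component in turn:
  • 2: e_ss = 2/(1+K_p) with K_p=288/595 → 1190/883.
  • t: a type-0 system cannot track it, e_ss → ∞.
The unbounded component dominates.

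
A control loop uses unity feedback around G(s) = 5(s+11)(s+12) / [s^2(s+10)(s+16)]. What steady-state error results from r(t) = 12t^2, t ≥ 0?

64/11

Two free integrators in G(s): this is a type 2 system.
K_a = lim_{s→0} s^2·G(s) = 5·11·12 / (10·16) = 4.125.
r(t) = 12t^2 gives R(s) = 24/s^3.
e_ss = 24/K_a = 24/4.125 = 64/11.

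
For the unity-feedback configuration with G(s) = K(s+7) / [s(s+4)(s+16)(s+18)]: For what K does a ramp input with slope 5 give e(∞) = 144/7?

G(s) has one factor of s in the denominator, so the system is type 1.
K_v = lim_{s→0} s·G(s) = K·7 / (4·16·18) = (7/1152)·K.
e_ss = 5/K_v = 144/7 ⇒ K_v = 35/144 ⇒ K = (35/144)/(7/1152) = 40.

40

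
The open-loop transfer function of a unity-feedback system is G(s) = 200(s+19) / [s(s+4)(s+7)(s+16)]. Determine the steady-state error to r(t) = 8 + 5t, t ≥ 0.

System type = 1 (one pole at s=0). Taking each input component in turn:
  • 8: tracked with zero error.
  • 5t: e_ss = 5/K_v with K_v=475/56 → 56/95.
Total e_ss = 56/95.

56/95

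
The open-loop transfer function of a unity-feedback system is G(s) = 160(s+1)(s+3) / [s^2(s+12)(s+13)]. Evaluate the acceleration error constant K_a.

G(s) has two factors of s in the denominator, so the system is type 2.
K_a = lim_{s→0} s^2·G(s) = 160·1·3 / (12·13) = 40/13.

40/13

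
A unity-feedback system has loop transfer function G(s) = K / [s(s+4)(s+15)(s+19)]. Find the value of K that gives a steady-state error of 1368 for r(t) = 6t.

5

G(s) has one factor of s in the denominator, so the system is type 1.
K_v = lim_{s→0} s·G(s) = K / (4·15·19) = (1/1140)·K.
e_ss = 6/K_v = 1368 ⇒ K_v = 1/228 ⇒ K = (1/228)/(1/1140) = 5.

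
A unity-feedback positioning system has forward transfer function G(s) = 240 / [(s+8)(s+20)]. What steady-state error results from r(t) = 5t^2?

G(s) has no factors of s in the denominator, so the system is type 0.
K_a = lim_{s→0} s^2·G(s) = 0; the steady-state error to this parabolic input grows without bound.

infinity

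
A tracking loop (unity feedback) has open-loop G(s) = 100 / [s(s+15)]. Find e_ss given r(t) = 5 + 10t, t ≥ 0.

1.5

System type = 1 (one pole at s=0). Taking each input component in turn:
  • 5: tracked with zero error.
  • 10t: e_ss = 10/K_v with K_v=20/3 → 1.5.
Total e_ss = 1.5.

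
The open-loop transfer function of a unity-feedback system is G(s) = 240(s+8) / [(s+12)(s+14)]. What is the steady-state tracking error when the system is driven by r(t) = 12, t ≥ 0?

The open loop has no poles at the origin → type 0 system.
K_p = lim_{s→0} G(s) = 240·8 / (12·14) = 80/7.
e_ss = 12/(1 + K_p) = 12/(87/7) = 28/29.

28/29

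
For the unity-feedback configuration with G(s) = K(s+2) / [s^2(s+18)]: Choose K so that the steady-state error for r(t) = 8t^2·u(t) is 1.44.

100

The open loop has two poles at the origin → type 2 system.
K_a = lim_{s→0} s^2·G(s) = K·2 / (18) = (1/9)·K.
e_ss = 16/K_a = 1.44 ⇒ K_a = 100/9 ⇒ K = (100/9)/(1/9) = 100.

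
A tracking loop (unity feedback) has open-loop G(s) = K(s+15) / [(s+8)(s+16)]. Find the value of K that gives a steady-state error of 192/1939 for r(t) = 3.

250

System type = 0 (no poles at s=0).
K_p = lim_{s→0} G(s) = K·15 / (8·16) = (15/128)·K.
e_ss = 3/(1 + K_p) = 192/1939 ⇒ 1 + (15/128)·K = 1939/64 ⇒ K = 250.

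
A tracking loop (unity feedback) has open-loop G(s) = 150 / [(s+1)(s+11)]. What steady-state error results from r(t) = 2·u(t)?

22/161

System type = 0 (no poles at s=0).
K_p = lim_{s→0} G(s) = 150 / (1·11) = 150/11.
e_ss = 2/(1 + K_p) = 2/(161/11) = 22/161.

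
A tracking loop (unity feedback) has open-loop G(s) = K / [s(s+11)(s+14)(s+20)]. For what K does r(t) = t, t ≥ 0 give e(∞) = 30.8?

100

System type = 1 (one pole at s=0).
K_v = lim_{s→0} s·G(s) = K / (11·14·20) = (1/3080)·K.
e_ss = 1/K_v = 30.8 ⇒ K_v = 5/154 ⇒ K = (5/154)/(1/3080) = 100.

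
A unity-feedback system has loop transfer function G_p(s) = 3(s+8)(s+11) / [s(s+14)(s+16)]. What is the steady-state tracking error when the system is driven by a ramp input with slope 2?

G_p(s) has one factor of s in the denominator, so the system is type 1.
K_v = lim_{s→0} s·G_p(s) = 3·8·11 / (14·16) = 33/28.
e_ss = 2/K_v = 2/(33/28) = 56/33.

56/33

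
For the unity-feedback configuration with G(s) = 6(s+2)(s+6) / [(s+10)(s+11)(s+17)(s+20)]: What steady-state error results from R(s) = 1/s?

4675/4684

No free integrators in G(s): this is a type 0 system.
K_p = lim_{s→0} G(s) = 6·2·6 / (10·11·17·20) = 9/4675.
e_ss = 1/(1 + K_p) = 1/(4684/4675) = 4675/4684.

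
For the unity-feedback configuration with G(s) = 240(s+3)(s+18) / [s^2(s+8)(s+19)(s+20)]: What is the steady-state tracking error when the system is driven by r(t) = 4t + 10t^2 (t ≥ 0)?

The open loop has two poles at the origin → type 2 system. Taking each input component in turn:
  • 4t: tracked with zero error.
  • 10t^2: e_ss = 20/K_a with K_a=81/19 → 380/81.
Total e_ss = 380/81.

380/81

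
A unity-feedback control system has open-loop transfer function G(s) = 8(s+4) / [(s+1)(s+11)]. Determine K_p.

G(s) has no factors of s in the denominator, so the system is type 0.
K_p = lim_{s→0} G(s) = 8·4 / (1·11) = 32/11.

32/11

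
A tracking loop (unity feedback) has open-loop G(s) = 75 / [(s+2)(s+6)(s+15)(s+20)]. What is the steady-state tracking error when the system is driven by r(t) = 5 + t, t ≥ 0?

infinity

The open loop has no poles at the origin → type 0 system. Taking each input component in turn:
  • 5: e_ss = 5/(1+K_p) with K_p=1/48 → 240/49.
  • t: a type-0 system cannot track it, e_ss → ∞.
The unbounded component dominates.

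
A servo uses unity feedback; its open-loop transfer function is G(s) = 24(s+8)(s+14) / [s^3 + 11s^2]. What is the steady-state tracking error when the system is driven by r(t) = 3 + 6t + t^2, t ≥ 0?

11/1344

Factoring s^2 from the denominator leaves a polynomial with constant term 11, so the system is type 2. By superposition:
  • 3: tracked with zero error.
  • 6t: tracked with zero error.
  • t^2: e_ss = 2/K_a with K_a=2688/11 → 11/1344.
Total e_ss = 11/1344.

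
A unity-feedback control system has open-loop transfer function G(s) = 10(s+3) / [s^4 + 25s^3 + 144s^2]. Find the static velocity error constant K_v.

K_v = lim_{s→0} s·G(s); with 2 poles at the origin the limit diverges, so K_v = ∞.

infinity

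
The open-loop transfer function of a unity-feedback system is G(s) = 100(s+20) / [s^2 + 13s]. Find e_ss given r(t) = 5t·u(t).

Lowest-order denominator term is 13s, so the open loop has 1 pole at the origin → type 1 system.
K_v = lim_{s→0} s·G(s) = 100·20 / 13 = 2000/13.
e_ss = 5/K_v = 5/(2000/13) = 0.0325.

0.0325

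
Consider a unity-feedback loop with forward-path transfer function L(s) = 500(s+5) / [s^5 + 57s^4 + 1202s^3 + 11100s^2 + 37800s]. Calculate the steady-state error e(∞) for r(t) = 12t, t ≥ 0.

The denominator has no term below 37800s — 1 pole at s=0, type 1.
K_v = lim_{s→0} s·L(s) = 500·5 / 37800 = 25/378.
e_ss = 12/K_v = 12/(25/378) = 181.44.

181.44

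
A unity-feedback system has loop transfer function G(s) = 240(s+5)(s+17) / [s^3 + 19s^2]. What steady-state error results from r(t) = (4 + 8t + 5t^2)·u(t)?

19/2040

Lowest-order denominator term is 19s^2, so the open loop has 2 poles at the origin → type 2 system. Taking each input component in turn:
  • 4: tracked with zero error.
  • 8t: tracked with zero error.
  • 5t^2: e_ss = 10/K_a with K_a=20400/19 → 19/2040.
Total e_ss = 19/2040.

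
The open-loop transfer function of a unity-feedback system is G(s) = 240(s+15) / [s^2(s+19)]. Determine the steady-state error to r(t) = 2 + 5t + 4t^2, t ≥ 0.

19/450

The open loop has two poles at the origin → type 2 system. Taking each input component in turn:
  • 2: tracked with zero error.
  • 5t: tracked with zero error.
  • 4t^2: e_ss = 8/K_a with K_a=3600/19 → 19/450.
Total e_ss = 19/450.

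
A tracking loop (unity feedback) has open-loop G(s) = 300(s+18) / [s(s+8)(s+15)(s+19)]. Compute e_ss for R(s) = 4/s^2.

76/45

G(s) has one factor of s in the denominator, so the system is type 1.
K_v = lim_{s→0} s·G(s) = 300·18 / (8·15·19) = 45/19.
e_ss = 4/K_v = 4/(45/19) = 76/45.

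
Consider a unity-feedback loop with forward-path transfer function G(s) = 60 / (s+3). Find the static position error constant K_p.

20

The open loop has no poles at the origin → type 0 system.
K_p = lim_{s→0} G(s) = 60 / (3) = 20.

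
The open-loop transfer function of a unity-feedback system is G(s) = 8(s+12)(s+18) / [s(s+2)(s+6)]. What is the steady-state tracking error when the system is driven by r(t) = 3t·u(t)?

G(s) has one factor of s in the denominator, so the system is type 1.
K_v = lim_{s→0} s·G(s) = 8·12·18 / (2·6) = 144.
e_ss = 3/K_v = 3/144 = 1/48.

1/48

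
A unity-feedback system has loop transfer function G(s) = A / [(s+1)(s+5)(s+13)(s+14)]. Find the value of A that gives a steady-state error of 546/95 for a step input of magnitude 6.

40

No free integrators in G(s): this is a type 0 system.
K_p = lim_{s→0} G(s) = A / (1·5·13·14) = (1/910)·A.
e_ss = 6/(1 + K_p) = 546/95 ⇒ 1 + (1/910)·A = 95/91 ⇒ A = 40.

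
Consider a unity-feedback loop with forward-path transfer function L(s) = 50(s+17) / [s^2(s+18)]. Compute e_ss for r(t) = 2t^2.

36/425

Two free integrators in L(s): this is a type 2 system.
K_a = lim_{s→0} s^2·L(s) = 50·17 / (18) = 425/9.
r(t) = 2t^2 gives R(s) = 4/s^3.
e_ss = 4/K_a = 4/(425/9) = 36/425.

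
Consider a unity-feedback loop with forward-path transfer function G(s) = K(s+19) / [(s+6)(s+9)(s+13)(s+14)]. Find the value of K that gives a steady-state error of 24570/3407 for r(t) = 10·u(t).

No free integrators in G(s): this is a type 0 system.
K_p = lim_{s→0} G(s) = K·19 / (6·9·13·14) = (19/9828)·K.
e_ss = 10/(1 + K_p) = 24570/3407 ⇒ 1 + (19/9828)·K = 3407/2457 ⇒ K = 200.

200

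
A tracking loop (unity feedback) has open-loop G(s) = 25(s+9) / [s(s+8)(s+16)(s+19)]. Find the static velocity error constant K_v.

225/2432

The open loop has one pole at the origin → type 1 system.
K_v = lim_{s→0} s·G(s) = 25·9 / (8·16·19) = 225/2432.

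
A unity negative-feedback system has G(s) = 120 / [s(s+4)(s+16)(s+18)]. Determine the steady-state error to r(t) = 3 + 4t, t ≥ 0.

The open loop has one pole at the origin → type 1 system. By superposition:
  • 3: tracked with zero error.
  • 4t: e_ss = 4/K_v with K_v=5/48 → 38.4.
Total e_ss = 38.4.

38.4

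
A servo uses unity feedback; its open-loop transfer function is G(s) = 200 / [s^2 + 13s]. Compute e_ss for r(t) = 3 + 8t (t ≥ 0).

Factoring s from the denominator leaves a polynomial with constant term 13, so the system is type 1. Treating each term separately:
  • 3: tracked with zero error.
  • 8t: e_ss = 8/K_v with K_v=200/13 → 0.52.
Total e_ss = 0.52.

0.52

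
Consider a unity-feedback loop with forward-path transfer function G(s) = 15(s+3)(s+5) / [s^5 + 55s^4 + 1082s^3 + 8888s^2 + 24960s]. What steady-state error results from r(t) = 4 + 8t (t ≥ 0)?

13312/15

Factoring s from the denominator leaves a polynomial with constant term 24960, so the system is type 1. Taking each input component in turn:
  • 4: tracked with zero error.
  • 8t: e_ss = 8/K_v with K_v=15/1664 → 13312/15.
Total e_ss = 13312/15.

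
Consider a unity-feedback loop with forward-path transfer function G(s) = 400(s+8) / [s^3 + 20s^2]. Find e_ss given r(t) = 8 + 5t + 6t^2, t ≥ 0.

The denominator has no term below 20s^2 — 2 poles at s=0, type 2. Treating each term separately:
  • 8: tracked with zero error.
  • 5t: tracked with zero error.
  • 6t^2: e_ss = 12/K_a with K_a=160 → 0.075.
Total e_ss = 0.075.

0.075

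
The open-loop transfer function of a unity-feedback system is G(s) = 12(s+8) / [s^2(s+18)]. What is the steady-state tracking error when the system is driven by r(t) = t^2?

The open loop has two poles at the origin → type 2 system.
K_a = lim_{s→0} s^2·G(s) = 12·8 / (18) = 16/3.
r(t) = t^2 gives R(s) = 2/s^3.
e_ss = 2/K_a = 2/(16/3) = 0.375.

0.375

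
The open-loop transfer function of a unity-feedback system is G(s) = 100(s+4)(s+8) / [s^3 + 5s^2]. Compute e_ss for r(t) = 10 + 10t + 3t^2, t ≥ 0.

3/320

Lowest-order denominator term is 5s^2, so the open loop has 2 poles at the origin → type 2 system. Treating each term separately:
  • 10: tracked with zero error.
  • 10t: tracked with zero error.
  • 3t^2: e_ss = 6/K_a with K_a=640 → 3/320.
Total e_ss = 3/320.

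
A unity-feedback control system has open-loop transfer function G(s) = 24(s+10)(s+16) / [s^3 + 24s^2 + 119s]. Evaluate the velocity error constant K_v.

3840/119

The denominator has no term below 119s — 1 pole at s=0, type 1.
K_v = lim_{s→0} s·G(s) = 24·10·16 / 119 = 3840/119.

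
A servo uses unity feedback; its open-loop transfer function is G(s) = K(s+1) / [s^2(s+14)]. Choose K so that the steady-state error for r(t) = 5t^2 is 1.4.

100

The open loop has two poles at the origin → type 2 system.
K_a = lim_{s→0} s^2·G(s) = K·1 / (14) = (1/14)·K.
e_ss = 10/K_a = 1.4 ⇒ K_a = 50/7 ⇒ K = (50/7)/(1/14) = 100.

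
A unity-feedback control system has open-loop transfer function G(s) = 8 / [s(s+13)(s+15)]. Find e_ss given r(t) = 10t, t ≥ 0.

System type = 1 (one pole at s=0).
K_v = lim_{s→0} s·G(s) = 8 / (13·15) = 8/195.
e_ss = 10/K_v = 10/(8/195) = 243.75.

243.75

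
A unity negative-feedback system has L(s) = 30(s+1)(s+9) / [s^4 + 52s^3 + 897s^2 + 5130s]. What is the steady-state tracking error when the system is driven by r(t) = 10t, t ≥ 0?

The denominator has no term below 5130s — 1 pole at s=0, type 1.
K_v = lim_{s→0} s·L(s) = 30·1·9 / 5130 = 1/19.
e_ss = 10/K_v = 10/(1/19) = 190.

190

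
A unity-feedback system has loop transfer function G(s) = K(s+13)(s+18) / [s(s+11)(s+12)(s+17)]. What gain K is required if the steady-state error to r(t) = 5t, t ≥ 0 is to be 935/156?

G(s) has one factor of s in the denominator, so the system is type 1.
K_v = lim_{s→0} s·G(s) = K·13·18 / (11·12·17) = (39/374)·K.
e_ss = 5/K_v = 935/156 ⇒ K_v = 156/187 ⇒ K = (156/187)/(39/374) = 8.

8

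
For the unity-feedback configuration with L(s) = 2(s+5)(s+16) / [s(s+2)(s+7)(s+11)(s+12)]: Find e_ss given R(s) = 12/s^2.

138.6

The open loop has one pole at the origin → type 1 system.
K_v = lim_{s→0} s·L(s) = 2·5·16 / (2·7·11·12) = 20/231.
e_ss = 12/K_v = 12/(20/231) = 138.6.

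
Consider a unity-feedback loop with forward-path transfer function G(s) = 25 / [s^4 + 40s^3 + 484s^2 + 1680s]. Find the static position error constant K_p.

infinity

K_p = lim_{s→0} G(s); with 1 pole at the origin the limit diverges, so K_p = ∞.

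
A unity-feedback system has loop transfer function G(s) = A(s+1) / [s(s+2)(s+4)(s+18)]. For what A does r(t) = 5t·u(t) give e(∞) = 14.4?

50

G(s) has one factor of s in the denominator, so the system is type 1.
K_v = lim_{s→0} s·G(s) = A·1 / (2·4·18) = (1/144)·A.
e_ss = 5/K_v = 14.4 ⇒ K_v = 25/72 ⇒ A = (25/72)/(1/144) = 50.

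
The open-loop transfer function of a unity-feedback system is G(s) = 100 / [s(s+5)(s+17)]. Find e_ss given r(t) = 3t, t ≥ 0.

2.55

The open loop has one pole at the origin → type 1 system.
K_v = lim_{s→0} s·G(s) = 100 / (5·17) = 20/17.
e_ss = 3/K_v = 3/(20/17) = 2.55.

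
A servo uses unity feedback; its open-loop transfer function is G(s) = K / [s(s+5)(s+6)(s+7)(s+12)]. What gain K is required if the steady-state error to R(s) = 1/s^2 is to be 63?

One free integrator in G(s): this is a type 1 system.
K_v = lim_{s→0} s·G(s) = K / (5·6·7·12) = (1/2520)·K.
e_ss = 1/K_v = 63 ⇒ K_v = 1/63 ⇒ K = (1/63)/(1/2520) = 40.

40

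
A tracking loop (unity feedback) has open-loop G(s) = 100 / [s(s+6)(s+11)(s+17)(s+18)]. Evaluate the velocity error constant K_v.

System type = 1 (one pole at s=0).
K_v = lim_{s→0} s·G(s) = 100 / (6·11·17·18) = 25/5049.

25/5049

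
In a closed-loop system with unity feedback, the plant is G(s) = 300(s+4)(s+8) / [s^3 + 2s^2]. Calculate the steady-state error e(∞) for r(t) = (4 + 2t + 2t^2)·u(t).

Lowest-order denominator term is 2s^2, so the open loop has 2 poles at the origin → type 2 system. Treating each term separately:
  • 4: tracked with zero error.
  • 2t: tracked with zero error.
  • 2t^2: e_ss = 4/K_a with K_a=4800 → 1/1200.
Total e_ss = 1/1200.

1/1200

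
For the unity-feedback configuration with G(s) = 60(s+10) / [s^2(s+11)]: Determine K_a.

600/11

Two free integrators in G(s): this is a type 2 system.
K_a = lim_{s→0} s^2·G(s) = 60·10 / (11) = 600/11.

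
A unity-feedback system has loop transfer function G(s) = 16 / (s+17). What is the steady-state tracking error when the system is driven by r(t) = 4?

G(s) has no factors of s in the denominator, so the system is type 0.
K_p = lim_{s→0} G(s) = 16 / (17) = 16/17.
e_ss = 4/(1 + K_p) = 4/(33/17) = 68/33.

68/33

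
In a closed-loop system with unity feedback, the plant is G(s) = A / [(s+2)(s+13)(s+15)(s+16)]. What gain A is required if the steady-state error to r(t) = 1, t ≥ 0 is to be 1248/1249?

System type = 0 (no poles at s=0).
K_p = lim_{s→0} G(s) = A / (2·13·15·16) = (1/6240)·A.
e_ss = 1/(1 + K_p) = 1248/1249 ⇒ 1 + (1/6240)·A = 1249/1248 ⇒ A = 5.

5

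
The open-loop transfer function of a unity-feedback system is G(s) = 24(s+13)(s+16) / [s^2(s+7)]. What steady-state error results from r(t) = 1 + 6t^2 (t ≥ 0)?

G(s) has two factors of s in the denominator, so the system is type 2. By superposition:
  • 1: tracked with zero error.
  • 6t^2: e_ss = 12/K_a with K_a=4992/7 → 7/416.
Total e_ss = 7/416.

7/416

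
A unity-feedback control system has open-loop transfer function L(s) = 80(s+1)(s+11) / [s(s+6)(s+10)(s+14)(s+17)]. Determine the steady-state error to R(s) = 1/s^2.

L(s) has one factor of s in the denominator, so the system is type 1.
K_v = lim_{s→0} s·L(s) = 80·1·11 / (6·10·14·17) = 22/357.
e_ss = 1/K_v = 1/(22/357) = 357/22.

357/22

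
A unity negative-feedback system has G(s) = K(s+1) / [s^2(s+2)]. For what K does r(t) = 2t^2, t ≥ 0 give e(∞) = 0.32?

25

G(s) has two factors of s in the denominator, so the system is type 2.
K_a = lim_{s→0} s^2·G(s) = K·1 / (2) = 0.5·K.
e_ss = 4/K_a = 0.32 ⇒ K_a = 12.5 ⇒ K = 12.5/0.5 = 25.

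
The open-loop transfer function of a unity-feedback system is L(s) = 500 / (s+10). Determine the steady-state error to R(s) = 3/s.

1/17

The open loop has no poles at the origin → type 0 system.
K_p = lim_{s→0} L(s) = 500 / (10) = 50.
e_ss = 3/(1 + K_p) = 3/51 = 1/17.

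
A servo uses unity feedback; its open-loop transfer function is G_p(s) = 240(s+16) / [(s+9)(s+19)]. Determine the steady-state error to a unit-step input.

No free integrators in G_p(s): this is a type 0 system.
K_p = lim_{s→0} G_p(s) = 240·16 / (9·19) = 1280/57.
e_ss = 1/(1 + K_p) = 1/(1337/57) = 57/1337.

57/1337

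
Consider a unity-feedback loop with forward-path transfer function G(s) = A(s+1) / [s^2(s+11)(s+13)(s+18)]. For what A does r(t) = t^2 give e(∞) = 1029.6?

System type = 2 (two poles at s=0).
K_a = lim_{s→0} s^2·G(s) = A·1 / (11·13·18) = (1/2574)·A.
e_ss = 2/K_a = 1029.6 ⇒ K_a = 5/2574 ⇒ A = (5/2574)/(1/2574) = 5.

5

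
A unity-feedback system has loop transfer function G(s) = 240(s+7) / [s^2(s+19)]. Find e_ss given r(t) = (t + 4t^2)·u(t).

Two free integrators in G(s): this is a type 2 system. Taking each input component in turn:
  • t: tracked with zero error.
  • 4t^2: e_ss = 8/K_a with K_a=1680/19 → 19/210.
Total e_ss = 19/210.

19/210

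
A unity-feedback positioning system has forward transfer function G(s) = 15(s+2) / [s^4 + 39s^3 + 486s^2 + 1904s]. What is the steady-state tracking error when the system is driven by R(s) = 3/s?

Lowest-order denominator term is 1904s, so the open loop has 1 pole at the origin → type 1 system.
K_p = ∞ for a type-1 system; e_ss to a step is zero.

0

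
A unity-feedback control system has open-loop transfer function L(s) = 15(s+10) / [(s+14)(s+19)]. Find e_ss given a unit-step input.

The open loop has no poles at the origin → type 0 system.
K_p = lim_{s→0} L(s) = 15·10 / (14·19) = 75/133.
e_ss = 1/(1 + K_p) = 1/(208/133) = 133/208.

133/208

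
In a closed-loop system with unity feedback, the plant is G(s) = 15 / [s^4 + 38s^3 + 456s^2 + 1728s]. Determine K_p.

K_p = lim_{s→0} G(s); with 1 pole at the origin the limit diverges, so K_p = ∞.

infinity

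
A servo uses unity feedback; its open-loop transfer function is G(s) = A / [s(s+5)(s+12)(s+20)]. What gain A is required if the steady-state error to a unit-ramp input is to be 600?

System type = 1 (one pole at s=0).
K_v = lim_{s→0} s·G(s) = A / (5·12·20) = (1/1200)·A.
e_ss = 1/K_v = 600 ⇒ K_v = 1/600 ⇒ A = (1/600)/(1/1200) = 2.

2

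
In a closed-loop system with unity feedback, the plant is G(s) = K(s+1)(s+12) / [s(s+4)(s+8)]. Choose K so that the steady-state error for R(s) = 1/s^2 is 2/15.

The open loop has one pole at the origin → type 1 system.
K_v = lim_{s→0} s·G(s) = K·1·12 / (4·8) = 0.375·K.
e_ss = 1/K_v = 2/15 ⇒ K_v = 7.5 ⇒ K = 7.5/0.375 = 20.

20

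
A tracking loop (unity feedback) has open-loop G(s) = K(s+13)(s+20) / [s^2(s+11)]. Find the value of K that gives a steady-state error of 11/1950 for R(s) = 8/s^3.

60

System type = 2 (two poles at s=0).
K_a = lim_{s→0} s^2·G(s) = K·13·20 / (11) = (260/11)·K.
e_ss = 8/K_a = 11/1950 ⇒ K_a = 15600/11 ⇒ K = (15600/11)/(260/11) = 60.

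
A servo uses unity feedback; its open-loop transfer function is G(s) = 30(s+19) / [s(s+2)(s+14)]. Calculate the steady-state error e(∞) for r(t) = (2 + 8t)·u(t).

112/285

G(s) has one factor of s in the denominator, so the system is type 1. Treating each term separately:
  • 2: tracked with zero error.
  • 8t: e_ss = 8/K_v with K_v=285/14 → 112/285.
Total e_ss = 112/285.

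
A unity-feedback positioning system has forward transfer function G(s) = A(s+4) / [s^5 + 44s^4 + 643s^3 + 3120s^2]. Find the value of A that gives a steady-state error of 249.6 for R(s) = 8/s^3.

Factoring s^2 from the denominator leaves a polynomial with constant term 3120, so the system is type 2.
K_a = lim_{s→0} s^2·G(s) = A·4 / 3120 = (1/780)·A.
e_ss = 8/K_a = 249.6 ⇒ K_a = 5/156 ⇒ A = (5/156)/(1/780) = 25.

25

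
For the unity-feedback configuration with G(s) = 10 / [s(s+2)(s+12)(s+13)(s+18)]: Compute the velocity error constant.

5/2808

The open loop has one pole at the origin → type 1 system.
K_v = lim_{s→0} s·G(s) = 10 / (2·12·13·18) = 5/2808.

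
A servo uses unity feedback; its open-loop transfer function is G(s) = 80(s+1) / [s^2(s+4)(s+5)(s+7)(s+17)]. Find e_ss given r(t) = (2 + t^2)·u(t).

System type = 2 (two poles at s=0). Treating each term separately:
  • 2: tracked with zero error.
  • t^2: e_ss = 2/K_a with K_a=4/119 → 59.5.
Total e_ss = 59.5.

59.5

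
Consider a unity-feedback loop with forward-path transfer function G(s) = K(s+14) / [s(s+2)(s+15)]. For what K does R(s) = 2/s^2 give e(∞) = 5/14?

One free integrator in G(s): this is a type 1 system.
K_v = lim_{s→0} s·G(s) = K·14 / (2·15) = (7/15)·K.
e_ss = 2/K_v = 5/14 ⇒ K_v = 5.6 ⇒ K = 5.6/(7/15) = 12.

12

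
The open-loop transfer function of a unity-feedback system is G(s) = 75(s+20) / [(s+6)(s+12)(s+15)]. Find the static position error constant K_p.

25/18

The open loop has no poles at the origin → type 0 system.
K_p = lim_{s→0} G(s) = 75·20 / (6·12·15) = 25/18.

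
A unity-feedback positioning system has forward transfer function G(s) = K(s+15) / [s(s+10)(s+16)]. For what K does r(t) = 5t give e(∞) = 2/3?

G(s) has one factor of s in the denominator, so the system is type 1.
K_v = lim_{s→0} s·G(s) = K·15 / (10·16) = (3/32)·K.
e_ss = 5/K_v = 2/3 ⇒ K_v = 7.5 ⇒ K = 7.5/(3/32) = 80.

80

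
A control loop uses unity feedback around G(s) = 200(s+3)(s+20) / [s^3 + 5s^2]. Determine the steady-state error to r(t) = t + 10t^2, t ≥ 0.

1/120

Lowest-order denominator term is 5s^2, so the open loop has 2 poles at the origin → type 2 system. Taking each input component in turn:
  • t: tracked with zero error.
  • 10t^2: e_ss = 20/K_a with K_a=2400 → 1/120.
Total e_ss = 1/120.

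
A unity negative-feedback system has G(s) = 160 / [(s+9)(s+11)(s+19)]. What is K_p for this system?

No free integrators in G(s): this is a type 0 system.
K_p = lim_{s→0} G(s) = 160 / (9·11·19) = 160/1881.

160/1881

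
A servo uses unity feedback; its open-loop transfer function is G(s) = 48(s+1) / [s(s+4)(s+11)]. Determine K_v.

G(s) has one factor of s in the denominator, so the system is type 1.
K_v = lim_{s→0} s·G(s) = 48·1 / (4·11) = 12/11.

12/11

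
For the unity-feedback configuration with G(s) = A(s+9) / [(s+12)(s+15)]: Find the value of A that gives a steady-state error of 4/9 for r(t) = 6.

250

No free integrators in G(s): this is a type 0 system.
K_p = lim_{s→0} G(s) = A·9 / (12·15) = 0.05·A.
e_ss = 6/(1 + K_p) = 4/9 ⇒ 1 + 0.05·A = 13.5 ⇒ A = 250.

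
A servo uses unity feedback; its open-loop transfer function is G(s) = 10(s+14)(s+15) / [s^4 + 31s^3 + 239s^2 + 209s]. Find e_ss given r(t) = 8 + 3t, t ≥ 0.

209/700

The denominator has no term below 209s — 1 pole at s=0, type 1. Taking each input component in turn:
  • 8: tracked with zero error.
  • 3t: e_ss = 3/K_v with K_v=2100/209 → 209/700.
Total e_ss = 209/700.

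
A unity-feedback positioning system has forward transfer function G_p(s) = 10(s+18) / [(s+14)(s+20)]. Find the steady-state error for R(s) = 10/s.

G_p(s) has no factors of s in the denominator, so the system is type 0.
K_p = lim_{s→0} G_p(s) = 10·18 / (14·20) = 9/14.
e_ss = 10/(1 + K_p) = 10/(23/14) = 140/23.

140/23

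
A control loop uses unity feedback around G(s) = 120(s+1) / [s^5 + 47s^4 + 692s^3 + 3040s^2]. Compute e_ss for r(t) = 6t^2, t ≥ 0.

The denominator has no term below 3040s^2 — 2 poles at s=0, type 2.
K_a = lim_{s→0} s^2·G(s) = 120·1 / 3040 = 3/76.
r(t) = 6t^2 gives R(s) = 12/s^3.
e_ss = 12/K_a = 12/(3/76) = 304.

304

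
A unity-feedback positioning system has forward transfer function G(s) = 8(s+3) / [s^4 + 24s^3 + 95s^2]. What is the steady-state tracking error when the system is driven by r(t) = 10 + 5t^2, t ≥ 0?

The denominator has no term below 95s^2 — 2 poles at s=0, type 2. By superposition:
  • 10: tracked with zero error.
  • 5t^2: e_ss = 10/K_a with K_a=24/95 → 475/12.
Total e_ss = 475/12.

475/12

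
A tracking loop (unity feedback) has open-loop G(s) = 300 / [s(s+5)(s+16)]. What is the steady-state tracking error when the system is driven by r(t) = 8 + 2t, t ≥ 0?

System type = 1 (one pole at s=0). Treating each term separately:
  • 8: tracked with zero error.
  • 2t: e_ss = 2/K_v with K_v=3.75 → 8/15.
Total e_ss = 8/15.

8/15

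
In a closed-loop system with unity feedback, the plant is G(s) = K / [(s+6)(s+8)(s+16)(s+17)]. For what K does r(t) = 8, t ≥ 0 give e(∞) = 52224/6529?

The open loop has no poles at the origin → type 0 system.
K_p = lim_{s→0} G(s) = K / (6·8·16·17) = (1/13056)·K.
e_ss = 8/(1 + K_p) = 52224/6529 ⇒ 1 + (1/13056)·K = 6529/6528 ⇒ K = 2.

2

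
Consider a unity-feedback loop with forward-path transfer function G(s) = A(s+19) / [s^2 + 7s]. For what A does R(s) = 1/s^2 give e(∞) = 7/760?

40

Lowest-order denominator term is 7s, so the open loop has 1 pole at the origin → type 1 system.
K_v = lim_{s→0} s·G(s) = A·19 / 7 = (19/7)·A.
e_ss = 1/K_v = 7/760 ⇒ K_v = 760/7 ⇒ A = (760/7)/(19/7) = 40.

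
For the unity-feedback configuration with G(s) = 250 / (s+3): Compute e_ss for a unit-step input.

3/253

The open loop has no poles at the origin → type 0 system.
K_p = lim_{s→0} G(s) = 250 / (3) = 250/3.
e_ss = 1/(1 + K_p) = 1/(253/3) = 3/253.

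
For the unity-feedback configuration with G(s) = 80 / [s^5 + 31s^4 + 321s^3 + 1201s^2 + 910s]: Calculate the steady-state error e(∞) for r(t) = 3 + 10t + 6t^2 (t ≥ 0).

Lowest-order denominator term is 910s, so the open loop has 1 pole at the origin → type 1 system. Treating each term separately:
  • 3: tracked with zero error.
  • 10t: e_ss = 10/K_v with K_v=8/91 → 113.75.
  • 6t^2: a type-1 system cannot track it, e_ss → ∞.
The unbounded component dominates.

infinity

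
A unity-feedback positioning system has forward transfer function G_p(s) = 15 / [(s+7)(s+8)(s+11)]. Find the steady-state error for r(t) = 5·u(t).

3080/631

System type = 0 (no poles at s=0).
K_p = lim_{s→0} G_p(s) = 15 / (7·8·11) = 15/616.
e_ss = 5/(1 + K_p) = 5/(631/616) = 3080/631.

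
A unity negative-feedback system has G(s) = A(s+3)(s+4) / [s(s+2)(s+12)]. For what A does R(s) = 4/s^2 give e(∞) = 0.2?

40

System type = 1 (one pole at s=0).
K_v = lim_{s→0} s·G(s) = A·3·4 / (2·12) = 0.5·A.
e_ss = 4/K_v = 0.2 ⇒ K_v = 20 ⇒ A = 20/0.5 = 40.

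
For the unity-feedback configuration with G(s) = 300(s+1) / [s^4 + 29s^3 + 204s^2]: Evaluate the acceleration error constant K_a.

25/17

Factoring s^2 from the denominator leaves a polynomial with constant term 204, so the system is type 2.
K_a = lim_{s→0} s^2·G(s) = 300·1 / 204 = 25/17.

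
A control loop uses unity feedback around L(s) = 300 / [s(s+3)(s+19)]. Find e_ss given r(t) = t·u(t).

0.19

One free integrator in L(s): this is a type 1 system.
K_v = lim_{s→0} s·L(s) = 300 / (3·19) = 100/19.
e_ss = 1/K_v = 1/(100/19) = 0.19.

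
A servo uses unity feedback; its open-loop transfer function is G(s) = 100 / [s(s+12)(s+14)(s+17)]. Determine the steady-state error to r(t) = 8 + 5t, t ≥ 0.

142.8

G(s) has one factor of s in the denominator, so the system is type 1. By superposition:
  • 8: tracked with zero error.
  • 5t: e_ss = 5/K_v with K_v=25/714 → 142.8.
Total e_ss = 142.8.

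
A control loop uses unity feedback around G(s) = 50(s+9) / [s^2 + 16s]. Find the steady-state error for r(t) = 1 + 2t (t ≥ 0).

16/225

Factoring s from the denominator leaves a polynomial with constant term 16, so the system is type 1. Taking each input component in turn:
  • 1: tracked with zero error.
  • 2t: e_ss = 2/K_v with K_v=28.125 → 16/225.
Total e_ss = 16/225.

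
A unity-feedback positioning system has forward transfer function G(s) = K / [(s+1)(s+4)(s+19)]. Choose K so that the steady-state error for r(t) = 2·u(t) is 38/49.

120

System type = 0 (no poles at s=0).
K_p = lim_{s→0} G(s) = K / (1·4·19) = (1/76)·K.
e_ss = 2/(1 + K_p) = 38/49 ⇒ 1 + (1/76)·K = 49/19 ⇒ K = 120.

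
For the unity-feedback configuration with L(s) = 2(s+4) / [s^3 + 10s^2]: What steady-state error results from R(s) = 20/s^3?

Factoring s^2 from the denominator leaves a polynomial with constant term 10, so the system is type 2.
K_a = lim_{s→0} s^2·L(s) = 2·4 / 10 = 0.8.
r(t) = 10t^2 gives R(s) = 20/s^3.
e_ss = 20/K_a = 20/0.8 = 25.

25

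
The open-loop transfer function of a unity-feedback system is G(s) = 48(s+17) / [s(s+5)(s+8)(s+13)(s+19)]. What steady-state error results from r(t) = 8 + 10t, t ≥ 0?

One free integrator in G(s): this is a type 1 system. Taking each input component in turn:
  • 8: tracked with zero error.
  • 10t: e_ss = 10/K_v with K_v=102/1235 → 6175/51.
Total e_ss = 6175/51.

6175/51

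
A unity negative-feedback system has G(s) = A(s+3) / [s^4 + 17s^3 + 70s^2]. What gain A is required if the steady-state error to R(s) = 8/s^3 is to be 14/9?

Lowest-order denominator term is 70s^2, so the open loop has 2 poles at the origin → type 2 system.
K_a = lim_{s→0} s^2·G(s) = A·3 / 70 = (3/70)·A.
e_ss = 8/K_a = 14/9 ⇒ K_a = 36/7 ⇒ A = (36/7)/(3/70) = 120.

120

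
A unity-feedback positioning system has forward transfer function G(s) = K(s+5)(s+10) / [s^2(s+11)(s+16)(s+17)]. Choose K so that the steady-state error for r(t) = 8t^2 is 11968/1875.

150

Two free integrators in G(s): this is a type 2 system.
K_a = lim_{s→0} s^2·G(s) = K·5·10 / (11·16·17) = (25/1496)·K.
e_ss = 16/K_a = 11968/1875 ⇒ K_a = 1875/748 ⇒ K = (1875/748)/(25/1496) = 150.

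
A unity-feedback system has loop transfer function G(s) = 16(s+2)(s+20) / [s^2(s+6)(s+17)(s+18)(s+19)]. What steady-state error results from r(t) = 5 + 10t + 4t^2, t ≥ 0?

System type = 2 (two poles at s=0). Taking each input component in turn:
  • 5: tracked with zero error.
  • 10t: tracked with zero error.
  • 4t^2: e_ss = 8/K_a with K_a=160/8721 → 436.05.
Total e_ss = 436.05.

436.05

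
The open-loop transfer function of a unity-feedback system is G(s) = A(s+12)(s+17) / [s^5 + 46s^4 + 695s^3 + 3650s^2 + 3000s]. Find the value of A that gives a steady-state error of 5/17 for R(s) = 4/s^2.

200

Factoring s from the denominator leaves a polynomial with constant term 3000, so the system is type 1.
K_v = lim_{s→0} s·G(s) = A·12·17 / 3000 = 0.068·A.
e_ss = 4/K_v = 5/17 ⇒ K_v = 13.6 ⇒ A = 13.6/0.068 = 200.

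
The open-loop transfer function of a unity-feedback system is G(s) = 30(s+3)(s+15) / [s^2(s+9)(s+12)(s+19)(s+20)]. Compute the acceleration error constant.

Two free integrators in G(s): this is a type 2 system.
K_a = lim_{s→0} s^2·G(s) = 30·3·15 / (9·12·19·20) = 5/152.

5/152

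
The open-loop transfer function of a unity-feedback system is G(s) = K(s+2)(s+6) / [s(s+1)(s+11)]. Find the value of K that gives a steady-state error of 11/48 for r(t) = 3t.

The open loop has one pole at the origin → type 1 system.
K_v = lim_{s→0} s·G(s) = K·2·6 / (1·11) = (12/11)·K.
e_ss = 3/K_v = 11/48 ⇒ K_v = 144/11 ⇒ K = (144/11)/(12/11) = 12.

12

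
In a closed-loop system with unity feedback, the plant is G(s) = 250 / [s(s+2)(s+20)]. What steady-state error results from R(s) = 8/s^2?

G(s) has one factor of s in the denominator, so the system is type 1.
K_v = lim_{s→0} s·G(s) = 250 / (2·20) = 6.25.
e_ss = 8/K_v = 8/6.25 = 1.28.

1.28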